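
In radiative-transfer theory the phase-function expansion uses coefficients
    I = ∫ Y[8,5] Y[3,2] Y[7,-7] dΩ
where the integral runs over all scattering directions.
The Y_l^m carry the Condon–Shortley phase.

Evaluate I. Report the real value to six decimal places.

0.061743

Rules hold: Σm=0, L=18 even, 5≤7≤11.
N = 17·7·15 = 1785
Δ = 4!·12!·2!/19! = 1/5290740
Racah Σ t=1..3: t=1:−1/7257600 t=2:+1/2073600 t=3:−1/7257600 = 1/4838400
⇒ 3j(8 3 7; 0 0 0)² = 252/20995, sgn -1
Racah Σ t=3..3: t=3:−1/5748019200 = -1/5748019200
⇒ 3j(8 3 7; 5 2 -7)² = 13/5814, sgn -1
4πI² = N·(3j₀)²·(3jₘ)² = 294/6137
I = +1·√(0.0479061/4π) = 0.06174342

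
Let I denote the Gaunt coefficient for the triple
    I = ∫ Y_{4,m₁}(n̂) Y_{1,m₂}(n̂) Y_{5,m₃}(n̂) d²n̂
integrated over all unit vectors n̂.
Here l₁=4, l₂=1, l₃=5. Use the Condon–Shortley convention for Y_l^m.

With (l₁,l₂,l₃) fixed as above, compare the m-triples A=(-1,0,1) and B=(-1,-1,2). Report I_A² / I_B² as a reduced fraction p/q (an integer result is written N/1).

8/7

Shared (l₁,l₂,l₃)=(4,1,5): N and (l;000)² cancel in I_A²/I_B².
A: Δ = 0!·8!·2!/11! = 1/495; Racah Σ t=0..0: t=0:+1/720 = 1/720; ⇒ 3j(4 1 5; -1 0 1)² = 8/165, sgn +1
B: Δ = 0!·8!·2!/11! = 1/495; Racah Σ t=0..0: t=0:+1/1440 = 1/1440; ⇒ 3j(4 1 5; -1 -1 2)² = 7/165, sgn -1
I_A²/I_B² = (8/165)/(7/165) = 8/7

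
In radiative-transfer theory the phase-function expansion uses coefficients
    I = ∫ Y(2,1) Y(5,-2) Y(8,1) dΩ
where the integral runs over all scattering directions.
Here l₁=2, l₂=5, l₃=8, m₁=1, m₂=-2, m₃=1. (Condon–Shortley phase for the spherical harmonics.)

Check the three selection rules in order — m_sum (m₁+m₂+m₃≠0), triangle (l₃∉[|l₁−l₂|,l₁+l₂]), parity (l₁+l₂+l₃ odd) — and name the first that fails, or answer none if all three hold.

azimuthal sum: 1 − 2 + 1 = 0  ✓
3 ≤ 8 ≤ 7 (triangle on l)  ✗
L = 2 + 5 + 8 = 15 (odd)

triangle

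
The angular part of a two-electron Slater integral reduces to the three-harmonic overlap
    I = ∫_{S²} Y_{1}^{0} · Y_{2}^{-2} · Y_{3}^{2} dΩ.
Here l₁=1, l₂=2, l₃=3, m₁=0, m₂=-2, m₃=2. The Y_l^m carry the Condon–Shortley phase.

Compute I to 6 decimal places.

0.184674

Checks pass: Σm=0; 6 even; l₃=3∈[1,3].
(2·1+1)(2·2+1)(2·3+1) = 105
Δ: 0! 2! 4! / 7! → 1/105
sum: t=0:+1/4 = 1/4
3j²(1 2 3; 0 0 0) = Δ·Π!·Σ² = 3/35  (sign -1)
sum: t=0:+1/24 = 1/24
3j²(1 2 3; 0 -2 2) = Δ·Π!·Σ² = 1/21  (sign -1)
combine: 4πI² = 105·3/35·1/21 = 3/7
take √, sign +1: I = 0.18467439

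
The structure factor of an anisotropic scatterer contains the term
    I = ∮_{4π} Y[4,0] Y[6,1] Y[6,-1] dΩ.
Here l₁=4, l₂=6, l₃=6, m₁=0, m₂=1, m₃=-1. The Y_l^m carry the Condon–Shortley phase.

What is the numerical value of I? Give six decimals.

-0.096546

Rules hold: Σm=0, L=16 even, 2≤6≤10.
N = 9·13·13 = 1521
Δ = 4!·4!·8!/17! = 1/15315300
Racah Σ t=0..4: t=0:+1/829440 t=1:−1/25920 t=2:+1/9216 t=3:−1/25920 t=4:+1/829440 = 7/207360
⇒ 3j(4 6 6; 0 0 0)² = 28/2431, sgn +1
Racah Σ t=0..4: t=0:+1/2903040 t=1:−1/51840 t=2:+1/11520 t=3:−1/20736 t=4:+1/414720 = 1/45360
⇒ 3j(4 6 6; 0 1 -1)² = 1024/153153, sgn -1
4πI² = N·(3j₀)²·(3jₘ)² = 4096/34969
I = -1·√(0.117132/4π) = -0.09654581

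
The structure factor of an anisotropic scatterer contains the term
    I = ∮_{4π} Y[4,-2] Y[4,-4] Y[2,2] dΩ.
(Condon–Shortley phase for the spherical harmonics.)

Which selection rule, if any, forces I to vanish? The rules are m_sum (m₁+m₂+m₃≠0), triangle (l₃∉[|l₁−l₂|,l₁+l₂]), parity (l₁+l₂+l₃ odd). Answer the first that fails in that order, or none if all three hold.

m_sum

m₁+m₂+m₃ = -2 − 4 + 2 = -4  ✗
triangle: |4−4|=0 ≤ l₃=2 ≤ 4+4=8
parity: l₁+l₂+l₃ = 10 is even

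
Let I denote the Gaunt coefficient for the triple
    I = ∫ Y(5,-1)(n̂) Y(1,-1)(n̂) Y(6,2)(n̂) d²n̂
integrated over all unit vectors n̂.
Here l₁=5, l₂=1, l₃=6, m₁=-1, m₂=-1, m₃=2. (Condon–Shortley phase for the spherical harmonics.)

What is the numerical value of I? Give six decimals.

Rules hold: Σm=0, L=12 even, 4≤6≤6.
N = 11·3·13 = 429
Δ = 0!·10!·2!/13! = 1/858
Racah Σ t=0..0: t=0:+1/14400 = 1/14400
⇒ 3j(5 1 6; 0 0 0)² = 6/143, sgn +1
Racah Σ t=0..0: t=0:+1/34560 = 1/34560
⇒ 3j(5 1 6; -1 -1 2)² = 14/429, sgn +1
4πI² = N·(3j₀)²·(3jₘ)² = 84/143
I = +1·√(0.587413/4π) = 0.21620548

0.216205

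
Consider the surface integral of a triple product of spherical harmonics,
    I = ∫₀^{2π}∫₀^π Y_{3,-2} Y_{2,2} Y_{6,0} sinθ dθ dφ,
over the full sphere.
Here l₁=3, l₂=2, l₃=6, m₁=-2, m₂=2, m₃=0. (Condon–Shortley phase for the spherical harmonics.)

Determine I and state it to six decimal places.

0.000000

triangle: need 1≤l₃≤5, have 6; I=0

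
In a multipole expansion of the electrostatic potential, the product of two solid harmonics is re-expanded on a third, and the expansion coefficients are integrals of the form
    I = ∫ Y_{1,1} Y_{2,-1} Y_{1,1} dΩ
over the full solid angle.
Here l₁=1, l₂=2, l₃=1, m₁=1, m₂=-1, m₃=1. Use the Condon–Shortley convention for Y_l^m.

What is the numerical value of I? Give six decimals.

Σmᵢ = 1 ≠ 0, so the φ-integral vanishes; I = 0

0.000000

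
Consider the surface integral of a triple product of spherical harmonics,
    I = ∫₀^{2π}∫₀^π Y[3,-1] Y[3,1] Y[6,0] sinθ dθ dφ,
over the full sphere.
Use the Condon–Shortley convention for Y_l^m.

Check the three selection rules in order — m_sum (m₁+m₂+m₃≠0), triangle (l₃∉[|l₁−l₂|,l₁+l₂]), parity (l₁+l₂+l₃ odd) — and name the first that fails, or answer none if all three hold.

azimuthal sum: -1 + 1 + 0 = 0  ✓
0 ≤ 6 ≤ 6 (triangle on l)  ✓
L = 3 + 3 + 6 = 12 (even)  ✓

none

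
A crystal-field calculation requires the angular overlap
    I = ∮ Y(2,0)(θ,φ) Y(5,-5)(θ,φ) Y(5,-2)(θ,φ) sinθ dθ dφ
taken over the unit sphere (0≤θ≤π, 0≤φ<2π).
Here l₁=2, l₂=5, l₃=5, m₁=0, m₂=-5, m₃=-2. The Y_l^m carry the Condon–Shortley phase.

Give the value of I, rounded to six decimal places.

Σmᵢ = -7 ≠ 0, so the φ-integral vanishes; I = 0

0.000000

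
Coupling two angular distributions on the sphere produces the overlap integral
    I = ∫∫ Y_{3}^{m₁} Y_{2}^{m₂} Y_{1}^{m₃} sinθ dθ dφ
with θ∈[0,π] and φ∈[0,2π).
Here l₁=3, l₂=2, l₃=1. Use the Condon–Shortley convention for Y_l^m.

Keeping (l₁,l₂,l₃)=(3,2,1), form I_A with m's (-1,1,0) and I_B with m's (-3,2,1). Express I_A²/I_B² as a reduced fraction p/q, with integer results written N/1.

8/15

Shared (l₁,l₂,l₃)=(3,2,1): N and (l;000)² cancel in I_A²/I_B².
A: Δ = 4!·2!·0!/7! = 1/105; Racah Σ t=3..3: t=3:−1/6 = -1/6; ⇒ 3j(3 2 1; -1 1 0)² = 8/105, sgn +1
B: Δ = 4!·2!·0!/7! = 1/105; Racah Σ t=4..4: t=4:+1/48 = 1/48; ⇒ 3j(3 2 1; -3 2 1)² = 1/7, sgn +1
I_A²/I_B² = (8/105)/(1/7) = 8/15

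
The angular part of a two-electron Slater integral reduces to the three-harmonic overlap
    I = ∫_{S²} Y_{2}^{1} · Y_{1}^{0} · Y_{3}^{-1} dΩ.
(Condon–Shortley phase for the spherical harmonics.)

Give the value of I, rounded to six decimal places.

-0.233597

Checks pass: Σm=0; 6 even; l₃=3∈[1,3].
(2·2+1)(2·1+1)(2·3+1) = 105
Δ: 0! 4! 2! / 7! → 1/105
sum: t=0:+1/4 = 1/4
3j²(2 1 3; 0 0 0) = Δ·Π!·Σ² = 3/35  (sign -1)
sum: t=0:+1/6 = 1/6
3j²(2 1 3; 1 0 -1) = Δ·Π!·Σ² = 8/105  (sign +1)
combine: 4πI² = 105·3/35·8/105 = 24/35
take √, sign -1: I = -0.23359668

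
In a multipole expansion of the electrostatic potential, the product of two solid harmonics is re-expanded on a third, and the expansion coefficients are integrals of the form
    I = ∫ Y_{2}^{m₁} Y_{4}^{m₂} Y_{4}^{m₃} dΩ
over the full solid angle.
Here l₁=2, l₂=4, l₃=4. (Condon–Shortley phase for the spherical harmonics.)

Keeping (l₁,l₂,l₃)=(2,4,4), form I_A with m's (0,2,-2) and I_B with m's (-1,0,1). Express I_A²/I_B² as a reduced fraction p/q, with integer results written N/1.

32/15

Same 2,4,4: normalisation and zero-m 3j drop out of the ratio.
A: Δ: 2! 2! 6! / 11! → 1/13860; sum: t=0:+1/2880 t=1:−1/120 t=2:+1/192 = -1/360; 3j²(2 4 4; 0 2 -2) = Δ·Π!·Σ² = 16/3465  (sign -1)
B: Δ: 2! 2! 6! / 11! → 1/13860; sum: t=1:−1/72 t=2:+1/96 = -1/288; 3j²(2 4 4; -1 0 1) = Δ·Π!·Σ² = 1/462  (sign +1)
I_A²/I_B² = (16/3465)/(1/462) = 32/15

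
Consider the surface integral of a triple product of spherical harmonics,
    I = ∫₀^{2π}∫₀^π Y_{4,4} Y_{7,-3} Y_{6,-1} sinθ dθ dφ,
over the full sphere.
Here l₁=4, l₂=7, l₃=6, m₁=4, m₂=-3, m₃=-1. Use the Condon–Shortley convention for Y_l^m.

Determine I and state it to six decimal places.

L=17 odd ⇒ parity kills the (l;000) factor ⇒ I = 0

0.000000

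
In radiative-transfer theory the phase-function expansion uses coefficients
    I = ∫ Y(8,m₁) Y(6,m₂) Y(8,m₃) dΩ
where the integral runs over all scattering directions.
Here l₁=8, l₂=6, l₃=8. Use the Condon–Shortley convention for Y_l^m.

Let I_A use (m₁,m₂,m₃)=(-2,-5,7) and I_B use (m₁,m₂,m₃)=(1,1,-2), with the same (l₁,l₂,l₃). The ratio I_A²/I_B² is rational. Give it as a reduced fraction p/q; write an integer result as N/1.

6318/4205

Same 8,6,8: normalisation and zero-m 3j drop out of the ratio.
A: Δ: 6! 10! 6! / 23! → 1/13742520792; sum: t=0:+1/313528320000 t=1:−1/31352832000 = -1/34836480000; 3j²(8 6 8; -2 -5 7) = Δ·Π!·Σ² = 243/29716  (sign +1)
B: Δ: 6! 10! 6! / 23! → 1/13742520792; sum: t=1:−1/1492992000 t=2:+1/82944000 t=3:−1/29859840 t=4:+1/52254720 t=5:−1/464486400 t=6:+1/31352832000 = -319/62705664000; 3j²(8 6 8; 1 1 -2) = Δ·Π!·Σ² = 4205/772616  (sign -1)
I_A²/I_B² = (243/29716)/(4205/772616) = 6318/4205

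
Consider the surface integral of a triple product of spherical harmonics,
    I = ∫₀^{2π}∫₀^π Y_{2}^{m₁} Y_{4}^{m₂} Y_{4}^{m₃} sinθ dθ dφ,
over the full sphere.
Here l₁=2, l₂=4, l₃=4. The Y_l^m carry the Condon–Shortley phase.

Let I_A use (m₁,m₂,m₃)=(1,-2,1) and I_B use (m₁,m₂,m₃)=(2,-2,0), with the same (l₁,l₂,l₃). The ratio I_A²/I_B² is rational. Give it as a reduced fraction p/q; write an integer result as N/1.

9/20

l's match ⇒ only the (l;m) 3-j factors differ between A and B.
A: triangle coeff Δ(2,4,4) = 1/13860; Σ_t [0,1]: t=0:+1/96 t=1:−1/240 = 1/160; (3j)²=27/1540 [(2 4 4; 1 -2 1)], sign=-1
B: triangle coeff Δ(2,4,4) = 1/13860; Σ_t [0,0]: t=0:+1/192 = 1/192; (3j)²=3/77 [(2 4 4; 2 -2 0)], sign=+1
I_A²/I_B² = (27/1540)/(3/77) = 9/20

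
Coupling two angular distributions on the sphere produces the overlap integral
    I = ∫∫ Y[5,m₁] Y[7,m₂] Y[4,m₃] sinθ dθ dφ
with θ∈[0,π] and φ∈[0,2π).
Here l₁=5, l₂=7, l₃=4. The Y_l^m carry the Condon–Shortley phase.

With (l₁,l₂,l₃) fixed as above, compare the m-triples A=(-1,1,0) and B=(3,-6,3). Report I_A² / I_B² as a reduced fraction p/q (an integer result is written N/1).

Shared (l₁,l₂,l₃)=(5,7,4): N and (l;000)² cancel in I_A²/I_B².
A: Δ = 8!·2!·6!/17! = 1/6126120; Racah Σ t=4..6: t=4:+1/55296 t=5:−1/25920 t=6:+1/138240 = -11/829440; ⇒ 3j(5 7 4; -1 1 0)² = 11/1326, sgn -1
B: Δ = 8!·2!·6!/17! = 1/6126120; Racah Σ t=0..1: t=0:+1/9676800 t=1:−1/3628800 = -1/5806080; ⇒ 3j(5 7 4; 3 -6 3)² = 5/408, sgn +1
I_A²/I_B² = (11/1326)/(5/408) = 44/65

44/65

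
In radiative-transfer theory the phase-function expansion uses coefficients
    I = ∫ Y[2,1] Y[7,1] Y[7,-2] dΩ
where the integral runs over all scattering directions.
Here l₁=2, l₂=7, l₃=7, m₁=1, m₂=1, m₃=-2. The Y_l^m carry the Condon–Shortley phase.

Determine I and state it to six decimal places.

0.077064

m-sum 0 ✓  L=16 even ✓  5≤7≤9 ✓
Π(2lᵢ+1) = 5×15×15 = 1125
triangle coeff Δ(2,7,7) = 1/185640
Σ_t [0,2]: t=0:+1/2419200 t=1:−1/518400 t=2:+1/2419200 = -1/907200
(3j)²=56/3315 [(2 7 7; 0 0 0)], sign=+1
Σ_t [0,1]: t=0:+1/1935360 t=1:−1/1209600 = -1/3225600
(3j)²=243/61880 [(2 7 7; 1 1 -2)], sign=+1
⇒ 4πI² = 3645/48841
I = (+1)√(3645/48841/(4π)) = 0.07706400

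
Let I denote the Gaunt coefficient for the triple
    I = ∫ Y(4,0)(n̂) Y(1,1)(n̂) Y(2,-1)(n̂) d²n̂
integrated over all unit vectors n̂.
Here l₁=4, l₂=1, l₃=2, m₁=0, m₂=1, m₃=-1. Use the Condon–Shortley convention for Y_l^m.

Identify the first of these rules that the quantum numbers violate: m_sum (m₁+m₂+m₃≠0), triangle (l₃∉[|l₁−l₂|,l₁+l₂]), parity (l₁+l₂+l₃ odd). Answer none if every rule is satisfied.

m₁+m₂+m₃ = 0 + 1 − 1 = 0  ✓
triangle: |4−1|=3 ≤ l₃=2 ≤ 4+1=5  ✗
parity: l₁+l₂+l₃ = 7 is odd

triangle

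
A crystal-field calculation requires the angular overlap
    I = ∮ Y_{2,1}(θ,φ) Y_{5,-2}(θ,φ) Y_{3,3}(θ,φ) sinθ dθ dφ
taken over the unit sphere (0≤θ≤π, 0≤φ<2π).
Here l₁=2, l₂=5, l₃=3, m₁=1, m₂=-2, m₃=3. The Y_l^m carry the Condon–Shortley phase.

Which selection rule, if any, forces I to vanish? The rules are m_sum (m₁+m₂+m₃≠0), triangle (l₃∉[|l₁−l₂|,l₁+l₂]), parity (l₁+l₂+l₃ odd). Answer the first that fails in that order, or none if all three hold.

m₁+m₂+m₃ = 1 − 2 + 3 = 2  ✗
triangle: |2−5|=3 ≤ l₃=3 ≤ 2+5=7
parity: l₁+l₂+l₃ = 10 is even

m_sum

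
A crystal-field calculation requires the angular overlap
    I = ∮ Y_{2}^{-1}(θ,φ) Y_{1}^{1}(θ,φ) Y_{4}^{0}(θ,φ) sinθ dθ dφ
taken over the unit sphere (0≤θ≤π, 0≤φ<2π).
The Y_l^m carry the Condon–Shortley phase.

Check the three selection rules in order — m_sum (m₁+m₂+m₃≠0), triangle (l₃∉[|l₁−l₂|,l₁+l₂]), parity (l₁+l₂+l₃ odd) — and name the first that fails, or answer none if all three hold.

Σmᵢ = 0  ✓
l₃∈[|l₁−l₂|,l₁+l₂]=[1,3], have l₃=4  ✗
Σlᵢ = 7 ⇒ odd

triangle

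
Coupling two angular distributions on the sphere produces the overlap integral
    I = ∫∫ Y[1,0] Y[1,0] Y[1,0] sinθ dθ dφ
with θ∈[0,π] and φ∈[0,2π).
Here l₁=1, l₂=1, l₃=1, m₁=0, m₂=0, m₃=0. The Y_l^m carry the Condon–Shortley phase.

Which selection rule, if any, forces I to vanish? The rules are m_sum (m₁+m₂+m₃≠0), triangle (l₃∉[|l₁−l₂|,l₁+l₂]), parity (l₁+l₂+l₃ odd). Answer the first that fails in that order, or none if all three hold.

m₁+m₂+m₃ = 0 + 0 + 0 = 0  ✓
triangle: |1−1|=0 ≤ l₃=1 ≤ 1+1=2  ✓
parity: l₁+l₂+l₃ = 3 is odd  ✗

parity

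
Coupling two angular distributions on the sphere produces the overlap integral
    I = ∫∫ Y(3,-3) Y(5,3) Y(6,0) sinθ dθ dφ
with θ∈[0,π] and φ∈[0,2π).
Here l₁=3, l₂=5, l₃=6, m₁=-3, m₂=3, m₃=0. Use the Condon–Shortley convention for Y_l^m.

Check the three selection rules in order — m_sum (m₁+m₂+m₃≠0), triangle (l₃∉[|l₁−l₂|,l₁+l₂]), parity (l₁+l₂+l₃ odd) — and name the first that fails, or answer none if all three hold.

Σmᵢ = 0  ✓
l₃∈[|l₁−l₂|,l₁+l₂]=[2,8], have l₃=6  ✓
Σlᵢ = 14 ⇒ even  ✓

none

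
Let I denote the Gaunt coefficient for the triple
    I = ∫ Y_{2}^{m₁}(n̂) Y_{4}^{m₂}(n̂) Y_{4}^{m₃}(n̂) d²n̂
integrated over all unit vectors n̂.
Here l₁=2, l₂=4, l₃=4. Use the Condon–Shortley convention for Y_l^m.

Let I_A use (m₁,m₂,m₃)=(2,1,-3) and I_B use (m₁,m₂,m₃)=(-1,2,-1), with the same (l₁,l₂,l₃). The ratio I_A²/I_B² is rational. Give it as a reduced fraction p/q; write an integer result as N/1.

14/9

Same 2,4,4: normalisation and zero-m 3j drop out of the ratio.
A: Δ: 2! 2! 6! / 11! → 1/13860; sum: t=0:+1/480 = 1/480; 3j²(2 4 4; 2 1 -3) = Δ·Π!·Σ² = 3/110  (sign -1)
B: Δ: 2! 2! 6! / 11! → 1/13860; sum: t=1:−1/240 t=2:+1/96 = 1/160; 3j²(2 4 4; -1 2 -1) = Δ·Π!·Σ² = 27/1540  (sign -1)
I_A²/I_B² = (3/110)/(27/1540) = 14/9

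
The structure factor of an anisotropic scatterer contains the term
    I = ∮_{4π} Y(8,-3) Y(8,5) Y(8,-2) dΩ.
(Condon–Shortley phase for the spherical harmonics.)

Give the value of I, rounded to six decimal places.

m-sum 0 ✓  L=24 even ✓  0≤8≤16 ✓
Π(2lᵢ+1) = 17×17×17 = 4913
triangle coeff Δ(8,8,8) = 1/236637794250
Σ_t [0,8]: t=0:+1/65548320768000 t=1:−1/128024064000 t=2:+1/2985984000 t=3:−1/373248000 t=4:+1/191102976 t=5:−1/373248000 t=6:+1/2985984000 t=7:−1/128024064000 t=8:+1/65548320768000 = 11/20808990720
(3j)²=490/96577 [(8 8 8; 0 0 0)], sign=+1
Σ_t [5,8]: t=5:−1/41803776000 t=6:+1/5225472000 t=7:−1/4180377600 t=8:+1/20901888000 = -1/41803776000
(3j)²=42/37145 [(8 8 8; -3 5 -2)], sign=-1
⇒ 4πI² = 69972/2482597
I = (-1)√(69972/2482597/(4π)) = -0.04735917

-0.047359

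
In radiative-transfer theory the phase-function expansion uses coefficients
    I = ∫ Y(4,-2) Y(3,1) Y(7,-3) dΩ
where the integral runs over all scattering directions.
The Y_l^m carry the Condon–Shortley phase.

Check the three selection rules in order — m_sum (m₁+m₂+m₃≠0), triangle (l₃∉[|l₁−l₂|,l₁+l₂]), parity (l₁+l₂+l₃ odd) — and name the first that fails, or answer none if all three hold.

m_sum

m₁+m₂+m₃ = -2 + 1 − 3 = -4  ✗
triangle: |4−3|=1 ≤ l₃=7 ≤ 4+3=7
parity: l₁+l₂+l₃ = 14 is even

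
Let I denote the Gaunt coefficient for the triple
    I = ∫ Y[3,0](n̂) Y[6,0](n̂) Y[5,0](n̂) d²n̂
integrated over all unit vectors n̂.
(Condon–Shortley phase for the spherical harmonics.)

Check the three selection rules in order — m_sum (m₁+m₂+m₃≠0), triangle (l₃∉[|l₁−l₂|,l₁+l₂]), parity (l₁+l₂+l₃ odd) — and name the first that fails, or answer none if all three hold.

none

m₁+m₂+m₃ = 0 + 0 + 0 = 0  ✓
triangle: |3−6|=3 ≤ l₃=5 ≤ 3+6=9  ✓
parity: l₁+l₂+l₃ = 14 is even  ✓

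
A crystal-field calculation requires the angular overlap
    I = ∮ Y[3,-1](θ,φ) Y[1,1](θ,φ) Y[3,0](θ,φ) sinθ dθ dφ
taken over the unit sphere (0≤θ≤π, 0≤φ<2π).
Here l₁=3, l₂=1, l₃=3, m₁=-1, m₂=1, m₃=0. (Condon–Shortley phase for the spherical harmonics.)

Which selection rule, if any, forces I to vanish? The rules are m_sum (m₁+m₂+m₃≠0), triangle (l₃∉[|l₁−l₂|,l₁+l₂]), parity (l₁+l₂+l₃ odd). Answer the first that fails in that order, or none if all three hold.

m₁+m₂+m₃ = -1 + 1 + 0 = 0  ✓
triangle: |3−1|=2 ≤ l₃=3 ≤ 3+1=4  ✓
parity: l₁+l₂+l₃ = 7 is odd  ✗

parity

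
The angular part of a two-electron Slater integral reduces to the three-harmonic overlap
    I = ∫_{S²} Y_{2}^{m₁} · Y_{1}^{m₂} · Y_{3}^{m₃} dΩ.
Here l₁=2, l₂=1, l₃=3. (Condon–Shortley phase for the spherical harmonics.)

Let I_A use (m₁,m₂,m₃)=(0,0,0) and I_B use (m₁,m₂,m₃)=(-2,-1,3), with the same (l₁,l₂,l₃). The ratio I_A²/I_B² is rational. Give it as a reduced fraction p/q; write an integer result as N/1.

3/5

Same 2,1,3: normalisation and zero-m 3j drop out of the ratio.
A: Δ: 0! 4! 2! / 7! → 1/105; sum: t=0:+1/4 = 1/4; 3j²(2 1 3; 0 0 0) = Δ·Π!·Σ² = 3/35  (sign -1)
B: Δ: 0! 4! 2! / 7! → 1/105; sum: t=0:+1/48 = 1/48; 3j²(2 1 3; -2 -1 3) = Δ·Π!·Σ² = 1/7  (sign +1)
I_A²/I_B² = (3/35)/(1/7) = 3/5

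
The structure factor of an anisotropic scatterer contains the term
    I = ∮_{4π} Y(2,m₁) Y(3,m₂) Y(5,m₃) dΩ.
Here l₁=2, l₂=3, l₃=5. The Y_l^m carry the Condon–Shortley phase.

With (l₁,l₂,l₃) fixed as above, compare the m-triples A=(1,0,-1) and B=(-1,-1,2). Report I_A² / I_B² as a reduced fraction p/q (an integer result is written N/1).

16/21

l's match ⇒ only the (l;m) 3-j factors differ between A and B.
A: triangle coeff Δ(2,3,5) = 1/2310; Σ_t [0,0]: t=0:+1/216 = 1/216; (3j)²=8/231 [(2 3 5; 1 0 -1)], sign=+1
B: triangle coeff Δ(2,3,5) = 1/2310; Σ_t [0,0]: t=0:+1/288 = 1/288; (3j)²=1/22 [(2 3 5; -1 -1 2)], sign=-1
I_A²/I_B² = (8/231)/(1/22) = 16/21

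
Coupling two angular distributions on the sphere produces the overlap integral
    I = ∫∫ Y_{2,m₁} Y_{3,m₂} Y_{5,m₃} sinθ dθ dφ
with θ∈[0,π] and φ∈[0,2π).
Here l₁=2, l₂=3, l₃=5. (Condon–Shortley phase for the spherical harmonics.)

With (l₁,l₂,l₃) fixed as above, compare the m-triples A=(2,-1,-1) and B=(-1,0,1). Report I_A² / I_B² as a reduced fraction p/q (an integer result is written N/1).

l's match ⇒ only the (l;m) 3-j factors differ between A and B.
A: triangle coeff Δ(2,3,5) = 1/2310; Σ_t [0,0]: t=0:+1/1152 = 1/1152; (3j)²=1/154 [(2 3 5; 2 -1 -1)], sign=+1
B: triangle coeff Δ(2,3,5) = 1/2310; Σ_t [0,0]: t=0:+1/216 = 1/216; (3j)²=8/231 [(2 3 5; -1 0 1)], sign=+1
I_A²/I_B² = (1/154)/(8/231) = 3/16

3/16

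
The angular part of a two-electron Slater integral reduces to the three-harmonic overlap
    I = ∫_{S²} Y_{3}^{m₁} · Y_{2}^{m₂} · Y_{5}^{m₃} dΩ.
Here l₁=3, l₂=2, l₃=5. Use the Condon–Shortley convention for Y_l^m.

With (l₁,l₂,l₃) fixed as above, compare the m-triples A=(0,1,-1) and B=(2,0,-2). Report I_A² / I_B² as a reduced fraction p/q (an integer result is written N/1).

80/63

Shared (l₁,l₂,l₃)=(3,2,5): N and (l;000)² cancel in I_A²/I_B².
A: Δ = 0!·6!·4!/11! = 1/2310; Racah Σ t=0..0: t=0:+1/216 = 1/216; ⇒ 3j(3 2 5; 0 1 -1)² = 8/231, sgn +1
B: Δ = 0!·6!·4!/11! = 1/2310; Racah Σ t=0..0: t=0:+1/480 = 1/480; ⇒ 3j(3 2 5; 2 0 -2)² = 3/110, sgn -1
I_A²/I_B² = (8/231)/(3/110) = 80/63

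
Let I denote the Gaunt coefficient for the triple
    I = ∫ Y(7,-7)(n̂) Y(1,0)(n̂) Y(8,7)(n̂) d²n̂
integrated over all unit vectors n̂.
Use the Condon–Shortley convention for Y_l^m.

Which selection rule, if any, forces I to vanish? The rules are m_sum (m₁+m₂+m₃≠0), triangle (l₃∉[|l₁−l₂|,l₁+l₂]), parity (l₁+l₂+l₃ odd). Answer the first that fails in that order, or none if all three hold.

none

azimuthal sum: -7 + 0 + 7 = 0  ✓
6 ≤ 8 ≤ 8 (triangle on l)  ✓
L = 7 + 1 + 8 = 16 (even)  ✓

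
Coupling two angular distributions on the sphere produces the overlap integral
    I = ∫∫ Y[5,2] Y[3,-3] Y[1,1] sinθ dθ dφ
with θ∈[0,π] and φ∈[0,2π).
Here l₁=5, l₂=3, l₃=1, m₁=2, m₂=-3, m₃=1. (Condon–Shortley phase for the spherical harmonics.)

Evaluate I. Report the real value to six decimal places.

0.000000

triangle: need 2≤l₃≤8, have 1; I=0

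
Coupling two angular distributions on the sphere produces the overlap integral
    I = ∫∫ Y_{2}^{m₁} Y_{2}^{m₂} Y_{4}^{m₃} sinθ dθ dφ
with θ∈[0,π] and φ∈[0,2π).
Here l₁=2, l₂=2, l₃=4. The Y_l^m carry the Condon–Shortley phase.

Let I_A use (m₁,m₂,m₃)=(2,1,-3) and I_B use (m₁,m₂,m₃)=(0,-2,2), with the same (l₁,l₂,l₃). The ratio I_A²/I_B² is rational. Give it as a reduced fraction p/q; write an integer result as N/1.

7/3

l's match ⇒ only the (l;m) 3-j factors differ between A and B.
A: triangle coeff Δ(2,2,4) = 1/630; Σ_t [0,0]: t=0:+1/144 = 1/144; (3j)²=1/18 [(2 2 4; 2 1 -3)], sign=-1
B: triangle coeff Δ(2,2,4) = 1/630; Σ_t [0,0]: t=0:+1/96 = 1/96; (3j)²=1/42 [(2 2 4; 0 -2 2)], sign=+1
I_A²/I_B² = (1/18)/(1/42) = 7/3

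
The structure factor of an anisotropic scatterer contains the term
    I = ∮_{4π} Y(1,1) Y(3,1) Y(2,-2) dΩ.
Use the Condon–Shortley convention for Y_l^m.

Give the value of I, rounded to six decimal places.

-0.082589

Rules hold: Σm=0, L=6 even, 2≤2≤4.
N = 3·7·5 = 105
Δ = 2!·0!·4!/7! = 1/105
Racah Σ t=1..1: t=1:−1/4 = -1/4
⇒ 3j(1 3 2; 0 0 0)² = 3/35, sgn -1
Racah Σ t=0..0: t=0:+1/48 = 1/48
⇒ 3j(1 3 2; 1 1 -2)² = 1/105, sgn +1
4πI² = N·(3j₀)²·(3jₘ)² = 3/35
I = -1·√(0.0857143/4π) = -0.08258890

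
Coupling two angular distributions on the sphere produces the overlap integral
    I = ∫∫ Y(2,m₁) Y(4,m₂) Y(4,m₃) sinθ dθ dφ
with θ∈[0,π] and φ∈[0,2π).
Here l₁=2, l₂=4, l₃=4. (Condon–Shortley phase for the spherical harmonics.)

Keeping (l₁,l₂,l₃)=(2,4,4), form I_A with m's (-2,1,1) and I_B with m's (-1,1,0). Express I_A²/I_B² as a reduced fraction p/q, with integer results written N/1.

Shared (l₁,l₂,l₃)=(2,4,4): N and (l;000)² cancel in I_A²/I_B².
A: Δ = 2!·2!·6!/11! = 1/13860; Racah Σ t=2..2: t=2:+1/144 = 1/144; ⇒ 3j(2 4 4; -2 1 1)² = 10/231, sgn -1
B: Δ = 2!·2!·6!/11! = 1/13860; Racah Σ t=1..2: t=1:−1/96 t=2:+1/72 = 1/288; ⇒ 3j(2 4 4; -1 1 0)² = 1/462, sgn +1
I_A²/I_B² = (10/231)/(1/462) = 20/1

20/1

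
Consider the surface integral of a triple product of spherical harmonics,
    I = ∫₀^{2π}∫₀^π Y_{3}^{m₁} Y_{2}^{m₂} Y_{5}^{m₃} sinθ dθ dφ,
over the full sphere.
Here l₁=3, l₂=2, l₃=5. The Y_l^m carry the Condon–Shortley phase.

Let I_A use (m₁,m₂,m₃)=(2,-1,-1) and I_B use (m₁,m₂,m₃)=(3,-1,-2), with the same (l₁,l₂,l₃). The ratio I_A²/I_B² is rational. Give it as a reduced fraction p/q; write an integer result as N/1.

24/7

Shared (l₁,l₂,l₃)=(3,2,5): N and (l;000)² cancel in I_A²/I_B².
A: Δ = 0!·6!·4!/11! = 1/2310; Racah Σ t=0..0: t=0:+1/720 = 1/720; ⇒ 3j(3 2 5; 2 -1 -1)² = 4/385, sgn +1
B: Δ = 0!·6!·4!/11! = 1/2310; Racah Σ t=0..0: t=0:+1/4320 = 1/4320; ⇒ 3j(3 2 5; 3 -1 -2)² = 1/330, sgn -1
I_A²/I_B² = (4/385)/(1/330) = 24/7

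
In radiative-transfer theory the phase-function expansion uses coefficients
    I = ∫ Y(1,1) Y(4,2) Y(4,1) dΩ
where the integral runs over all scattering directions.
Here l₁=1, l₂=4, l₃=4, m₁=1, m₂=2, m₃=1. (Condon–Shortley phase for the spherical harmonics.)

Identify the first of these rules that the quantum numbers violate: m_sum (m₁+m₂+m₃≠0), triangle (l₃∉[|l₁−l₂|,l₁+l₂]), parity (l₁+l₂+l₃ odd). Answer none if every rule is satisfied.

m_sum

azimuthal sum: 1 + 2 + 1 = 4  ✗
3 ≤ 4 ≤ 5 (triangle on l)
L = 1 + 4 + 4 = 9 (odd)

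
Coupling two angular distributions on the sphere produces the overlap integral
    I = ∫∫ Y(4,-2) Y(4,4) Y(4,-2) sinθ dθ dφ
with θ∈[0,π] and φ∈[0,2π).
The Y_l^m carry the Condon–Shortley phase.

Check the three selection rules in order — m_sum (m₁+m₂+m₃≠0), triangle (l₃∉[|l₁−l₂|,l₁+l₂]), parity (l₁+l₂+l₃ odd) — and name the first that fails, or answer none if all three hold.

m₁+m₂+m₃ = -2 + 4 − 2 = 0  ✓
triangle: |4−4|=0 ≤ l₃=4 ≤ 4+4=8  ✓
parity: l₁+l₂+l₃ = 12 is even  ✓

none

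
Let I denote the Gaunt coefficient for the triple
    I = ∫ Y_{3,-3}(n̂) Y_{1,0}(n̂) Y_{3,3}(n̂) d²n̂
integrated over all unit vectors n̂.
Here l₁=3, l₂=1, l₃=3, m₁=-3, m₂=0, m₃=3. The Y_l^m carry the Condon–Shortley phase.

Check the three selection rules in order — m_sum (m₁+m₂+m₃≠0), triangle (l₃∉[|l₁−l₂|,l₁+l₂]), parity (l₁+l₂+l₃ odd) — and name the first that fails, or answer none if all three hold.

parity

azimuthal sum: -3 + 0 + 3 = 0  ✓
2 ≤ 3 ≤ 4 (triangle on l)  ✓
L = 3 + 1 + 3 = 7 (odd)  ✗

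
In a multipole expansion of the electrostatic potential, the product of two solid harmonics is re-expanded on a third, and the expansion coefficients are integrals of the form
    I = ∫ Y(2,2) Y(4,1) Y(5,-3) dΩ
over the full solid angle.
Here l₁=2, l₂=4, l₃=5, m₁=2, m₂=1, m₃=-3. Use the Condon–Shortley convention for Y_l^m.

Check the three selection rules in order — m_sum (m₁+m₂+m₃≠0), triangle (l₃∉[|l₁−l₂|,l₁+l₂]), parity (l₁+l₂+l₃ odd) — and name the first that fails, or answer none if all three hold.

Σmᵢ = 0  ✓
l₃∈[|l₁−l₂|,l₁+l₂]=[2,6], have l₃=5  ✓
Σlᵢ = 11 ⇒ odd  ✗

parity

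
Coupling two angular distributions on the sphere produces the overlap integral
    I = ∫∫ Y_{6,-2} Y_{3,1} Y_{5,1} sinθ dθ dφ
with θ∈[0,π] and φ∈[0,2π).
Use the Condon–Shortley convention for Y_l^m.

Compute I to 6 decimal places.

Rules hold: Σm=0, L=14 even, 3≤5≤9.
N = 13·7·11 = 1001
Δ = 4!·8!·2!/15! = 1/675675
Racah Σ t=1..3: t=1:−1/8640 t=2:+1/2304 t=3:−1/8640 = 7/34560
⇒ 3j(6 3 5; 0 0 0)² = 7/429, sgn -1
Racah Σ t=2..4: t=2:+1/11520 t=3:−1/4320 t=4:+1/27648 = -1/9216
⇒ 3j(6 3 5; -2 1 1)² = 2/143, sgn -1
4πI² = N·(3j₀)²·(3jₘ)² = 98/429
I = +1·√(0.228438/4π) = 0.13482780

0.134828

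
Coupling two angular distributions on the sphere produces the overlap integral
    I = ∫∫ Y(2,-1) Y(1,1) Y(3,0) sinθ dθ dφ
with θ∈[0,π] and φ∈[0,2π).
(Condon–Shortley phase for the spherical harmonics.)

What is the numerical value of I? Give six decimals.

0.143048

Checks pass: Σm=0; 6 even; l₃=3∈[1,3].
(2·2+1)(2·1+1)(2·3+1) = 105
Δ: 0! 4! 2! / 7! → 1/105
sum: t=0:+1/4 = 1/4
3j²(2 1 3; 0 0 0) = Δ·Π!·Σ² = 3/35  (sign -1)
sum: t=0:+1/12 = 1/12
3j²(2 1 3; -1 1 0) = Δ·Π!·Σ² = 1/35  (sign -1)
combine: 4πI² = 105·3/35·1/35 = 9/35
take √, sign +1: I = 0.14304817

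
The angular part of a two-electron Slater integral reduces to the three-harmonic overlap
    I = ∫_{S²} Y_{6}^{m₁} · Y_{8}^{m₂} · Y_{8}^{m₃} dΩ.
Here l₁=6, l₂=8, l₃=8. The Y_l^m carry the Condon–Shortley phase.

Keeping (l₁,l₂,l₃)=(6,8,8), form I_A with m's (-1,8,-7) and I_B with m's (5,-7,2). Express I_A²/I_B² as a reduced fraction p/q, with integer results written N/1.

Same 6,8,8: normalisation and zero-m 3j drop out of the ratio.
A: Δ: 6! 6! 10! / 23! → 1/13742520792; sum: t=6:+1/313528320000 = 1/313528320000; 3j²(6 8 8; -1 8 -7) = Δ·Π!·Σ² = 91/7429  (sign -1)
B: Δ: 6! 6! 10! / 23! → 1/13742520792; sum: t=0:+1/31352832000 t=1:−1/313528320000 = 1/34836480000; 3j²(6 8 8; 5 -7 2) = Δ·Π!·Σ² = 243/29716  (sign +1)
I_A²/I_B² = (91/7429)/(243/29716) = 364/243

364/243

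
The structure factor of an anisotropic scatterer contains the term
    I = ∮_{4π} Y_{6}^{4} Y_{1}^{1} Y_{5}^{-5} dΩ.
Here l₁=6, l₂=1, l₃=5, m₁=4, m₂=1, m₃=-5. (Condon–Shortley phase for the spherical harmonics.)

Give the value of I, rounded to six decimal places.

Rules hold: Σm=0, L=12 even, 5≤5≤7.
N = 13·3·11 = 429
Δ = 2!·10!·0!/13! = 1/858
Racah Σ t=1..1: t=1:−1/14400 = -1/14400
⇒ 3j(6 1 5; 0 0 0)² = 6/143, sgn +1
Racah Σ t=2..2: t=2:+1/7257600 = 1/7257600
⇒ 3j(6 1 5; 4 1 -5)² = 1/858, sgn +1
4πI² = N·(3j₀)²·(3jₘ)² = 3/143
I = +1·√(0.020979/4π) = 0.04085899

0.040859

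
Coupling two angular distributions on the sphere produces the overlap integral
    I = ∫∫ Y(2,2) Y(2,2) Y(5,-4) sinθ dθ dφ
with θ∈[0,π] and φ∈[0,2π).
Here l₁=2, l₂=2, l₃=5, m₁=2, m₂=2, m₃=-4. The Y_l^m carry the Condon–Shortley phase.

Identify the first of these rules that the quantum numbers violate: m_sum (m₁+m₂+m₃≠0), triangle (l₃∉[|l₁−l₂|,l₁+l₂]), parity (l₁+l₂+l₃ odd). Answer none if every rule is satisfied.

triangle

Σmᵢ = 0  ✓
l₃∈[|l₁−l₂|,l₁+l₂]=[0,4], have l₃=5  ✗
Σlᵢ = 9 ⇒ odd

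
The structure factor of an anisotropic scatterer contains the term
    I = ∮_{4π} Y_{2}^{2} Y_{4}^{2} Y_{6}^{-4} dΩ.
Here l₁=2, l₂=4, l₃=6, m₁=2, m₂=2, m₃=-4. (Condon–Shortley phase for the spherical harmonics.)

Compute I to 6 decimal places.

0.230476

Checks pass: Σm=0; 12 even; l₃=6∈[2,6].
(2·2+1)(2·4+1)(2·6+1) = 585
Δ: 0! 4! 8! / 13! → 1/6435
sum: t=0:+1/2304 = 1/2304
3j²(2 4 6; 0 0 0) = Δ·Π!·Σ² = 5/143  (sign +1)
sum: t=0:+1/34560 = 1/34560
3j²(2 4 6; 2 2 -4) = Δ·Π!·Σ² = 14/429  (sign +1)
combine: 4πI² = 585·5/143·14/429 = 1050/1573
take √, sign +1: I = 0.23047581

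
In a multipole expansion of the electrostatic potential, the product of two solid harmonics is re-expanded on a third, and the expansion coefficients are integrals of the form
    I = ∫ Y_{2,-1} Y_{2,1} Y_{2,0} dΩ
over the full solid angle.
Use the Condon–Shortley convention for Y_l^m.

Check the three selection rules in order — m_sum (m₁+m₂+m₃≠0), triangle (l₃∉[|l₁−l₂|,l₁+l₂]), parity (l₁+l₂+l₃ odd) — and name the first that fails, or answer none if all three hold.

m₁+m₂+m₃ = -1 + 1 + 0 = 0  ✓
triangle: |2−2|=0 ≤ l₃=2 ≤ 2+2=4  ✓
parity: l₁+l₂+l₃ = 6 is even  ✓

none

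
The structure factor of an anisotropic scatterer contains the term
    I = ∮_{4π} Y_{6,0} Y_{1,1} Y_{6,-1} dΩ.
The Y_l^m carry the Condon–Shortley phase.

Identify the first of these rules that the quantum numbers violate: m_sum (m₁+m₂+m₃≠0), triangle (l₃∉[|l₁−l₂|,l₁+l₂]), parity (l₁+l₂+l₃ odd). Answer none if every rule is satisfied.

m₁+m₂+m₃ = 0 + 1 − 1 = 0  ✓
triangle: |6−1|=5 ≤ l₃=6 ≤ 6+1=7  ✓
parity: l₁+l₂+l₃ = 13 is odd  ✗

parity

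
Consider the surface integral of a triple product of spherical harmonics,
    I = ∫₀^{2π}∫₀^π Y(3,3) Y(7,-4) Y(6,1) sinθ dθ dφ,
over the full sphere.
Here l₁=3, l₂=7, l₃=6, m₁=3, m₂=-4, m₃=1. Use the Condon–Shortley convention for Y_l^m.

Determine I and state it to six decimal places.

Rules hold: Σm=0, L=16 even, 4≤6≤10.
N = 7·15·13 = 1365
Δ = 4!·2!·10!/17! = 1/2042040
Racah Σ t=1..3: t=1:−1/207360 t=2:+1/57600 t=3:−1/207360 = 1/129600
⇒ 3j(3 7 6; 0 0 0)² = 168/12155, sgn +1
Racah Σ t=0..0: t=0:+1/1451520 = 1/1451520
⇒ 3j(3 7 6; 3 -4 1)² = 75/3094, sgn -1
4πI² = N·(3j₀)²·(3jₘ)² = 18900/41327
I = -1·√(0.457328/4π) = -0.19076954

-0.190770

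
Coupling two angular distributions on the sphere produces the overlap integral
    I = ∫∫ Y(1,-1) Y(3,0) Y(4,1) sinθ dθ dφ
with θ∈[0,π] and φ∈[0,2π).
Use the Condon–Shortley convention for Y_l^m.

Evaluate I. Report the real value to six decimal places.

Checks pass: Σm=0; 8 even; l₃=4∈[2,4].
(2·1+1)(2·3+1)(2·4+1) = 189
Δ: 0! 2! 6! / 9! → 1/252
sum: t=0:+1/36 = 1/36
3j²(1 3 4; 0 0 0) = Δ·Π!·Σ² = 4/63  (sign +1)
sum: t=0:+1/72 = 1/72
3j²(1 3 4; -1 0 1) = Δ·Π!·Σ² = 5/126  (sign -1)
combine: 4πI² = 189·4/63·5/126 = 10/21
take √, sign -1: I = -0.19466390

-0.194664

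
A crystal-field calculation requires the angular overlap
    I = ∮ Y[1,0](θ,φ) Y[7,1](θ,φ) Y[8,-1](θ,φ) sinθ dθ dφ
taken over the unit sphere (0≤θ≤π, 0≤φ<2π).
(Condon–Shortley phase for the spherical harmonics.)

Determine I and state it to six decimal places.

-0.242860

m-sum 0 ✓  L=16 even ✓  6≤8≤8 ✓
Π(2lᵢ+1) = 3×15×17 = 765
triangle coeff Δ(1,7,8) = 1/2040
Σ_t [0,0]: t=0:+1/25401600 = 1/25401600
(3j)²=8/255 [(1 7 8; 0 0 0)], sign=+1
Σ_t [0,0]: t=0:+1/29030400 = 1/29030400
(3j)²=21/680 [(1 7 8; 0 1 -1)], sign=-1
⇒ 4πI² = 63/85
I = (-1)√(63/85/(4π)) = -0.24285994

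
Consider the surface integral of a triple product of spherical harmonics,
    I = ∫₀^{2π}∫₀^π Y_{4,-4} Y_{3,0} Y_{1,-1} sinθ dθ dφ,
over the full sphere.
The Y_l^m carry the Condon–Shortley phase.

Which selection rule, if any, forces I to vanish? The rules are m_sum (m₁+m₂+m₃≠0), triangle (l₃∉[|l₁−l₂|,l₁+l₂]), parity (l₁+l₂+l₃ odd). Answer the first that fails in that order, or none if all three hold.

m_sum

azimuthal sum: -4 + 0 − 1 = -5  ✗
1 ≤ 1 ≤ 7 (triangle on l)
L = 4 + 3 + 1 = 8 (even)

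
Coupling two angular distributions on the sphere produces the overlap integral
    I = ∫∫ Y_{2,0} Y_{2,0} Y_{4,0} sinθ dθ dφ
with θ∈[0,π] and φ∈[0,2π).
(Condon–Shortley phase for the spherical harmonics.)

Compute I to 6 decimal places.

0.241796

m-sum 0 ✓  L=8 even ✓  0≤4≤4 ✓
Π(2lᵢ+1) = 5×5×9 = 225
triangle coeff Δ(2,2,4) = 1/630
Σ_t [0,0]: t=0:+1/16 = 1/16
(3j)²=2/35 [(2 2 4; 0 0 0)], sign=+1
(m-triple is (0,0,0) — same symbol as above.)
⇒ 4πI² = 36/49
I = (+1)√(36/49/(4π)) = 0.24179554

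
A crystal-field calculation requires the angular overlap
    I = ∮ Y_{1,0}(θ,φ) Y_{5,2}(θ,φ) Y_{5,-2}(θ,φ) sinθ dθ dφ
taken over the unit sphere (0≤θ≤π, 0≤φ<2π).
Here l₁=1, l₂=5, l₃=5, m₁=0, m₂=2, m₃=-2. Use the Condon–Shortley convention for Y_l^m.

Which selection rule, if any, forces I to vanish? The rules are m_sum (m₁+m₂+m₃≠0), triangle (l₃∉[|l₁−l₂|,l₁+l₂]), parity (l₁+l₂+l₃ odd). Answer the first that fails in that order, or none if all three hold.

parity

m₁+m₂+m₃ = 0 + 2 − 2 = 0  ✓
triangle: |1−5|=4 ≤ l₃=5 ≤ 1+5=6  ✓
parity: l₁+l₂+l₃ = 11 is odd  ✗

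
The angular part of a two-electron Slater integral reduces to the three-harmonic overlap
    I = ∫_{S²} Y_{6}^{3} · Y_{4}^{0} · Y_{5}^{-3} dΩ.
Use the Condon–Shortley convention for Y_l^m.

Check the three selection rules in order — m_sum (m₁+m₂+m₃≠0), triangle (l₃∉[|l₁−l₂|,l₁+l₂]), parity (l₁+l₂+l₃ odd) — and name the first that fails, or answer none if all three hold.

m₁+m₂+m₃ = 3 + 0 − 3 = 0  ✓
triangle: |6−4|=2 ≤ l₃=5 ≤ 6+4=10  ✓
parity: l₁+l₂+l₃ = 15 is odd  ✗

parity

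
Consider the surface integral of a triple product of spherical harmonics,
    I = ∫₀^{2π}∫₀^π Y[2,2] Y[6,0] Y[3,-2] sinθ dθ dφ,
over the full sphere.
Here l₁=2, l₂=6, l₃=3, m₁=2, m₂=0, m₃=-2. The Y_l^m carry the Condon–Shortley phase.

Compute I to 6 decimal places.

0.000000

|2−6|≤3≤2+6 violated ⇒ I = 0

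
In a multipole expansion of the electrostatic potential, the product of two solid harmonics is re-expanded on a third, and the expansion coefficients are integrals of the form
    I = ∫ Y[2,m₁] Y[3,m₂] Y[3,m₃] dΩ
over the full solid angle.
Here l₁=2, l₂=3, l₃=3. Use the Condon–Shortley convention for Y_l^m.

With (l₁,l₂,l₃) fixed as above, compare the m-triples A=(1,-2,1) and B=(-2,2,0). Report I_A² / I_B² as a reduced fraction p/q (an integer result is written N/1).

Same 2,3,3: normalisation and zero-m 3j drop out of the ratio.
A: Δ: 2! 2! 4! / 9! → 1/3780; sum: t=0:+1/12 t=1:−1/48 = 1/16; 3j²(2 3 3; 1 -2 1) = Δ·Π!·Σ² = 1/28  (sign +1)
B: Δ: 2! 2! 4! / 9! → 1/3780; sum: t=2:+1/24 = 1/24; 3j²(2 3 3; -2 2 0) = Δ·Π!·Σ² = 1/21  (sign -1)
I_A²/I_B² = (1/28)/(1/21) = 3/4

3/4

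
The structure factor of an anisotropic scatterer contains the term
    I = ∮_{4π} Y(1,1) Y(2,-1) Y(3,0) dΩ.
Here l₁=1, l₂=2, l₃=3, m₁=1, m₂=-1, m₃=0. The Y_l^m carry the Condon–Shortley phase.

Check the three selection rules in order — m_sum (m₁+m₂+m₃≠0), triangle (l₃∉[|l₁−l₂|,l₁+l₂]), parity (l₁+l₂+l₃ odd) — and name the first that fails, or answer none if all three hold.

none

m₁+m₂+m₃ = 1 − 1 + 0 = 0  ✓
triangle: |1−2|=1 ≤ l₃=3 ≤ 1+2=3  ✓
parity: l₁+l₂+l₃ = 6 is even  ✓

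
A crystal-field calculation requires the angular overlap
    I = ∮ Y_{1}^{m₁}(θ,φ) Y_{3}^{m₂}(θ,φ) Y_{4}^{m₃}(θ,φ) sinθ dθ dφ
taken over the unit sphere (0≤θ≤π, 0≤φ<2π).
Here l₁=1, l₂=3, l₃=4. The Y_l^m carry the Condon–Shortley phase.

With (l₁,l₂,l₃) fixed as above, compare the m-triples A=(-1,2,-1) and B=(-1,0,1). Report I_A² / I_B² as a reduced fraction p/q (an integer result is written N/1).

l's match ⇒ only the (l;m) 3-j factors differ between A and B.
A: triangle coeff Δ(1,3,4) = 1/252; Σ_t [0,0]: t=0:+1/240 = 1/240; (3j)²=1/84 [(1 3 4; -1 2 -1)], sign=-1
B: triangle coeff Δ(1,3,4) = 1/252; Σ_t [0,0]: t=0:+1/72 = 1/72; (3j)²=5/126 [(1 3 4; -1 0 1)], sign=-1
I_A²/I_B² = (1/84)/(5/126) = 3/10

3/10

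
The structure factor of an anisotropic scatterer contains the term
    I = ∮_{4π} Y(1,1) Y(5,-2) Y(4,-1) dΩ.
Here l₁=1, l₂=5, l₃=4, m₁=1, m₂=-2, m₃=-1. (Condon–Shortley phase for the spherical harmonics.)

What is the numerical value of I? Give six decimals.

m-sum = 1 − 2 − 1 = -2 ≠ 0 ⇒ I = 0

0.000000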